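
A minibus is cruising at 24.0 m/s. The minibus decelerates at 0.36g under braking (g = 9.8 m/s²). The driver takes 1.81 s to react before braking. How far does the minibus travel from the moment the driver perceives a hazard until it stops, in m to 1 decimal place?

Total stopping distance ≈ 125.1 m

a = 0.36 × 9.8 = 3.528 m/s².
Reaction distance = v·t_r = 24.0000 × 1.81 = 43.440 m.
Braking distance = v²/(2a) = 24.0000² / (2 × 3.528) = 576.000 / 7.056 = 81.633 m.
Total = 43.440 + 81.633 = 125.073 m.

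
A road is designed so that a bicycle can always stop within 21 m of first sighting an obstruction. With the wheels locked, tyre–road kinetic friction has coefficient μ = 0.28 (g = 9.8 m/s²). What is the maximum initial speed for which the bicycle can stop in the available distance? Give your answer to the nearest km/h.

a = μg = 0.28 × 9.8 = 2.744 m/s².
v²/(2a) = d ⇒ v = √(2 × 2.744 × 21) = √115.25 = 10.7355 m/s.
10.7355 m/s × 3.6 = 38.648 km/h.

Maximum speed ≈ 39 km/h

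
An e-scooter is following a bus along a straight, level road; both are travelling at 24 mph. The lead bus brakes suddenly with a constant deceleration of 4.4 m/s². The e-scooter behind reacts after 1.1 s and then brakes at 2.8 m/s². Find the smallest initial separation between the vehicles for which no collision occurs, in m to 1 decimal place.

24 mph × 0.44704 = 10.7290 m/s.
Leader travels v²/(2a_L) = 115.111 / 8.800 = 13.081 m before stopping.
Follower covers v·t_r = 10.7290 × 1.1 = 11.802 m while reacting, then v²/(2a_F) = 115.111 / 5.600 = 20.556 m while braking, for a total of 11.802 + 20.556 = 32.358 m.
Since a_F ≤ a_L and the follower starts braking later, the follower is never slower than the leader, so the closest approach is when both have stopped.
Minimum gap = 32.358 − 13.081 = 19.277 m.

Minimum gap ≈ 19.3 m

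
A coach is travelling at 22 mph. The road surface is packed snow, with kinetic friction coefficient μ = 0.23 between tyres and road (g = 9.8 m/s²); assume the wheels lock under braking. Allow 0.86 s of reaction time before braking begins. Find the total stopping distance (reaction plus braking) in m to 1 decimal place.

Total stopping distance ≈ 29.9 m

22 mph × 0.44704 = 9.8349 m/s.
a = μg = 0.23 × 9.8 = 2.254 m/s².
Reaction distance = v·t_r = 9.8349 × 0.86 = 8.458 m.
Braking distance = v²/(2a) = 9.8349² / (2 × 2.254) = 96.725 / 4.508 = 21.456 m.
Total = 8.458 + 21.456 = 29.914 m.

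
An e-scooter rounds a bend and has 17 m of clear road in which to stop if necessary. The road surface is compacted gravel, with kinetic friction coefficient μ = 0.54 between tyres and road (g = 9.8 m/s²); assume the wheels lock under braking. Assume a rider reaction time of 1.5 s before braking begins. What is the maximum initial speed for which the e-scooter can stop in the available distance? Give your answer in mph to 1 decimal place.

a = μg = 0.54 × 9.8 = 5.292 m/s².
Stopping distance: v·t_r + v²/(2a) = 17 with t_r = 1.5 s and a = 5.292 m/s².
So v² + 15.876 v − 179.93 = 0.
Positive root: v = −a·t_r + √((a·t_r)² + 2a·d) = −7.938 + √(63.012 + 179.93) = 7.6486 m/s.
7.6486 m/s ÷ 0.44704 = 17.109 mph.

Maximum speed ≈ 17.1 mph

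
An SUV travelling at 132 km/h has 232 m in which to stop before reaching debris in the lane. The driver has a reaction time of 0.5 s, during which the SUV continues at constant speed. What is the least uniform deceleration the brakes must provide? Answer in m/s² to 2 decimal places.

132 km/h ÷ 3.6 = 36.6667 m/s.
Distance covered during reaction = 36.6667 × 0.5 = 18.333 m.
Distance available for braking: 232 − 18.333 = 213.667 m.
v² = 2a·d ⇒ a = v²/(2d) = 36.6667² / (2 × 213.667) = 1344.447 / 427.334 = 3.1461 m/s².

Required deceleration ≈ 3.15 m/s²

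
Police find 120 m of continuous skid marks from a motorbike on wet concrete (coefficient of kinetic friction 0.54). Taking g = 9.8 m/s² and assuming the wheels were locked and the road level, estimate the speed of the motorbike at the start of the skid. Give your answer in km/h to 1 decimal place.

Initial speed ≈ 128.3 km/h

Deceleration a = μg = 0.54 × 9.8 = 5.292 m/s².
v = √(2a·d) = √(2 × 5.292 × 120) = √1270.080 = 35.6382 m/s.
= 35.6382 × 3.6 = 128.298 km/h.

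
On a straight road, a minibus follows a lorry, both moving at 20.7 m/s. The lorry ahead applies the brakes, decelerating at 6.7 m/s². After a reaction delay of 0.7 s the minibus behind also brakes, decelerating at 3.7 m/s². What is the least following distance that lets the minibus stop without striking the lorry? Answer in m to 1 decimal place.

Leader travels v²/(2a_L) = 428.490 / 13.400 = 31.977 m before stopping.
Follower covers v·t_r = 20.7000 × 0.7 = 14.490 m while reacting, then v²/(2a_F) = 428.490 / 7.400 = 57.904 m while braking, for a total of 14.490 + 57.904 = 72.394 m.
Since a_F ≤ a_L and the follower starts braking later, the follower is never slower than the leader, so the closest approach is when both have stopped.
Minimum gap = 72.394 − 31.977 = 40.417 m.

Minimum gap ≈ 40.4 m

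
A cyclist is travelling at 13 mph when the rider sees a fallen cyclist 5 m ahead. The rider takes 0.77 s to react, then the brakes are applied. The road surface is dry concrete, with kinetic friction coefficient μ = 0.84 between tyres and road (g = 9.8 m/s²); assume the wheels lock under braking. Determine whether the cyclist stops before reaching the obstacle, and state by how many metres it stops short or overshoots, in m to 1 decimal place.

13 mph × 0.44704 = 5.8115 m/s.
a = μg = 0.84 × 9.8 = 8.232 m/s².
Reaction distance = 5.8115 × 0.77 = 4.475 m.
Braking distance = v²/(2a) = 33.774 / 16.464 = 2.051 m.
Total stopping distance = 4.475 + 2.051 = 6.526 m, vs 5 m available — it cannot stop in time and overshoots by 6.526 − 5 = 1.526 m.

No — it overshoots by 1.5 m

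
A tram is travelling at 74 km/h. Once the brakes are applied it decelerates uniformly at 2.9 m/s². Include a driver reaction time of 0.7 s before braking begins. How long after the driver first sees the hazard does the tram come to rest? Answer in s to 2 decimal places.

Total time ≈ 7.79 s

74 km/h ÷ 3.6 = 20.5556 m/s.
Braking time = v/a = 20.5556 / 2.900 = 7.088 s.
Total = 0.7 + 7.088 = 7.788 s.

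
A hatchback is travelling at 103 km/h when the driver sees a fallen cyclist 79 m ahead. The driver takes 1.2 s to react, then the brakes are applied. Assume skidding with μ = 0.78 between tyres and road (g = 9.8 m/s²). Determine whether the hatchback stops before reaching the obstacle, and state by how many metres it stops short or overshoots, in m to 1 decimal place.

103 km/h ÷ 3.6 = 28.6111 m/s.
a = μg = 0.78 × 9.8 = 7.644 m/s².
Reaction distance = 28.6111 × 1.2 = 34.333 m.
Braking distance = v²/(2a) = 818.595 / 15.288 = 53.545 m.
Total stopping distance = 34.333 + 53.545 = 87.878 m, vs 79 m available — it cannot stop in time and overshoots by 87.878 − 79 = 8.878 m.

No — it overshoots by 8.9 m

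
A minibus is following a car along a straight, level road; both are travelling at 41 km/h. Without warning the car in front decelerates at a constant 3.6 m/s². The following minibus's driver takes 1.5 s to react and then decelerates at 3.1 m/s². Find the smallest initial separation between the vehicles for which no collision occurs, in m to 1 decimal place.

Minimum gap ≈ 20.0 m

41 km/h ÷ 3.6 = 11.3889 m/s.
Leader travels v²/(2a_L) = 129.707 / 7.200 = 18.015 m before stopping.
Follower covers v·t_r = 11.3889 × 1.5 = 17.083 m while reacting, then v²/(2a_F) = 129.707 / 6.200 = 20.920 m while braking, for a total of 17.083 + 20.920 = 38.003 m.
Since a_F ≤ a_L and the follower starts braking later, the follower is never slower than the leader, so the closest approach is when both have stopped.
Minimum gap = 38.003 − 18.015 = 19.988 m.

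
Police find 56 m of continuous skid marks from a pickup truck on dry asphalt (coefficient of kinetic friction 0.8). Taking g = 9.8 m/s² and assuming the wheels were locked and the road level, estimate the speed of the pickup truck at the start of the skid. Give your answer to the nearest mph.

Deceleration a = μg = 0.8 × 9.8 = 7.840 m/s².
v = √(2a·d) = √(2 × 7.840 × 56) = √878.080 = 29.6324 m/s.
= 29.6324 ÷ 0.44704 = 66.286 mph.

Initial speed ≈ 66 mph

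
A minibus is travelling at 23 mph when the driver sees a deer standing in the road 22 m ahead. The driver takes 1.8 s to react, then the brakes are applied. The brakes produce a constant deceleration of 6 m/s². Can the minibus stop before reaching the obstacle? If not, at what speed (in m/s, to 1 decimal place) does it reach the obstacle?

No — it strikes the obstacle at 8.0 m/s

23 mph × 0.44704 = 10.2819 m/s.
Reaction distance = 10.2819 × 1.8 = 18.507 m.
Braking distance needed to stop: v²/(2a) = 105.717 / 12.000 = 8.810 m, so total needed = 18.507 + 8.810 = 27.317 m > 22 m — it cannot stop.
Distance remaining when braking begins: 22 − 18.507 = 3.493 m.
v² = v₀² − 2a·d = 105.717 − 2 × 6.000 × 3.493 = 63.801 m²/s².
v = √63.801 = 7.988 m/s.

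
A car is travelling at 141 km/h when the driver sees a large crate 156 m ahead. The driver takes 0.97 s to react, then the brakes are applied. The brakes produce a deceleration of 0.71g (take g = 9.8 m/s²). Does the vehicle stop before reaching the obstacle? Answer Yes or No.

Yes

141 km/h ÷ 3.6 = 39.1667 m/s.
a = 0.71 × 9.8 = 6.958 m/s².
Reaction distance = 39.1667 × 0.97 = 37.992 m.
Braking distance = v²/(2a) = 1534.030 / 13.916 = 110.235 m.
Total stopping distance = 37.992 + 110.235 = 148.227 m, vs 156 m available — it stops with 156 − 148.227 = 7.773 m to spare.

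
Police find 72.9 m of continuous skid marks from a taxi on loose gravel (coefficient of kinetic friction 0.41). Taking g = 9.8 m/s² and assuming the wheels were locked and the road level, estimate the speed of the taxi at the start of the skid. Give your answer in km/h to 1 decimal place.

Initial speed ≈ 87.1 km/h

Deceleration a = μg = 0.41 × 9.8 = 4.018 m/s².
v = √(2a·d) = √(2 × 4.018 × 72.9) = √585.824 = 24.2038 m/s.
= 24.2038 × 3.6 = 87.134 km/h.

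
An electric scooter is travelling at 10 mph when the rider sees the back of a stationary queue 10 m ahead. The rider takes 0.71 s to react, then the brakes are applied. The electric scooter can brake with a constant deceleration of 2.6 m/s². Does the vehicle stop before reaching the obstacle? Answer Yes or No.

10 mph × 0.44704 = 4.4704 m/s.
Reaction distance = 4.4704 × 0.71 = 3.174 m.
Braking distance = v²/(2a) = 19.984 / 5.200 = 3.843 m.
Total stopping distance = 3.174 + 3.843 = 7.017 m, vs 10 m available — it stops with 10 − 7.017 = 2.983 m to spare.

Yes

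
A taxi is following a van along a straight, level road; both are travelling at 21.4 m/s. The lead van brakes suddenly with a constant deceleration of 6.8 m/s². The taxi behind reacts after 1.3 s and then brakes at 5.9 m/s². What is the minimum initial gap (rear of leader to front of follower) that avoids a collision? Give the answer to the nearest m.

Minimum gap ≈ 33 m

Leader travels v²/(2a_L) = 457.960 / 13.600 = 33.674 m before stopping.
Follower covers v·t_r = 21.4000 × 1.3 = 27.820 m while reacting, then v²/(2a_F) = 457.960 / 11.800 = 38.810 m while braking, for a total of 27.820 + 38.810 = 66.630 m.
Since a_F ≤ a_L and the follower starts braking later, the follower is never slower than the leader, so the closest approach is when both have stopped.
Minimum gap = 66.630 − 33.674 = 32.956 m.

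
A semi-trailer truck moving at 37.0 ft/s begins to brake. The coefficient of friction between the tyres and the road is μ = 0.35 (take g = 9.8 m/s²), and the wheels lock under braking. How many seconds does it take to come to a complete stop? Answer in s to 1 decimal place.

Braking time ≈ 3.3 s

37 ft/s × 0.3048 = 11.2776 m/s.
a = μg = 0.35 × 9.8 = 3.430 m/s².
Braking time = v/a = 11.2776 / 3.430 = 3.288 s.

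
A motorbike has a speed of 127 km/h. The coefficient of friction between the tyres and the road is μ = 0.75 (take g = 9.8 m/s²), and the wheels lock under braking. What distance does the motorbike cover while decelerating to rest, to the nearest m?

Braking distance ≈ 85 m

127 km/h ÷ 3.6 = 35.2778 m/s.
a = μg = 0.75 × 9.8 = 7.350 m/s².
Braking distance = v²/(2a) = 35.2778² / (2 × 7.350) = 1244.523 / 14.700 = 84.661 m.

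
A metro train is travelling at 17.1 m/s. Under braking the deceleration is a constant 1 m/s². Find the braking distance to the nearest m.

Braking distance ≈ 146 m

Braking distance = v²/(2a) = 17.1000² / (2 × 1.000) = 292.410 / 2.000 = 146.205 m.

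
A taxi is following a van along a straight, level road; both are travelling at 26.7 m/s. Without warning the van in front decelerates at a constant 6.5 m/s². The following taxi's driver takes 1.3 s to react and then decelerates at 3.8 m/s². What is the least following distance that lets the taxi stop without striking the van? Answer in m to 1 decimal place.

Minimum gap ≈ 73.7 m

Leader travels v²/(2a_L) = 712.890 / 13.000 = 54.838 m before stopping.
Follower covers v·t_r = 26.7000 × 1.3 = 34.710 m while reacting, then v²/(2a_F) = 712.890 / 7.600 = 93.801 m while braking, for a total of 34.710 + 93.801 = 128.511 m.
Since a_F ≤ a_L and the follower starts braking later, the follower is never slower than the leader, so the closest approach is when both have stopped.
Minimum gap = 128.511 − 54.838 = 73.673 m.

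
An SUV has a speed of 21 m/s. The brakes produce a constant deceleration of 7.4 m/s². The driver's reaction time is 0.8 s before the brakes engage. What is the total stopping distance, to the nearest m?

Reaction distance = v·t_r = 21.0000 × 0.8 = 16.800 m.
Braking distance = v²/(2a) = 21.0000² / (2 × 7.400) = 441.000 / 14.800 = 29.797 m.
Total = 16.800 + 29.797 = 46.597 m.

Total stopping distance ≈ 47 m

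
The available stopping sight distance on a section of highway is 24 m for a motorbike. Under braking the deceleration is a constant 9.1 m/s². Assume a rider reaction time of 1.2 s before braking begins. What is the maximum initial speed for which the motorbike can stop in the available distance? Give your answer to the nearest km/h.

Stopping distance: v·t_r + v²/(2a) = 24 with t_r = 1.2 s and a = 9.100 m/s².
So v² + 21.840 v − 436.80 = 0.
Positive root: v = −a·t_r + √((a·t_r)² + 2a·d) = −10.920 + √(119.246 + 436.80) = 12.6606 m/s.
12.6606 m/s × 3.6 = 45.578 km/h.

Maximum speed ≈ 46 km/h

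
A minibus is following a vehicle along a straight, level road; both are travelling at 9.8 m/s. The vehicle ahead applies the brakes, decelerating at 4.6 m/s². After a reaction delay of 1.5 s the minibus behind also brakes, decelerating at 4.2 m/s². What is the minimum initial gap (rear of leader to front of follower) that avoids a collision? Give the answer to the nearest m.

Leader travels v²/(2a_L) = 96.040 / 9.200 = 10.439 m before stopping.
Follower covers v·t_r = 9.8000 × 1.5 = 14.700 m while reacting, then v²/(2a_F) = 96.040 / 8.400 = 11.433 m while braking, for a total of 14.700 + 11.433 = 26.133 m.
Since a_F ≤ a_L and the follower starts braking later, the follower is never slower than the leader, so the closest approach is when both have stopped.
Minimum gap = 26.133 − 10.439 = 15.694 m.

Minimum gap ≈ 16 m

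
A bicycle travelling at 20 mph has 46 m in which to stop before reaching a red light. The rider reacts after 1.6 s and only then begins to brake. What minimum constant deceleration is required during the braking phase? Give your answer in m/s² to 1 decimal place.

Required deceleration ≈ 1.3 m/s²

20 mph × 0.44704 = 8.9408 m/s.
Distance covered during reaction = 8.9408 × 1.6 = 14.305 m.
Distance available for braking: 46 − 14.305 = 31.695 m.
v² = 2a·d ⇒ a = v²/(2d) = 8.9408² / (2 × 31.695) = 79.938 / 63.390 = 1.2611 m/s².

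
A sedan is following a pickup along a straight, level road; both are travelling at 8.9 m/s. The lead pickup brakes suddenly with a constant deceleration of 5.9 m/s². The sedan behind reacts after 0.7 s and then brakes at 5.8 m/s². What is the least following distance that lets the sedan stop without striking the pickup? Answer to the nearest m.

Minimum gap ≈ 6 m

Leader travels v²/(2a_L) = 79.210 / 11.800 = 6.713 m before stopping.
Follower covers v·t_r = 8.9000 × 0.7 = 6.230 m while reacting, then v²/(2a_F) = 79.210 / 11.600 = 6.828 m while braking, for a total of 6.230 + 6.828 = 13.058 m.
Since a_F ≤ a_L and the follower starts braking later, the follower is never slower than the leader, so the closest approach is when both have stopped.
Minimum gap = 13.058 − 6.713 = 6.345 m.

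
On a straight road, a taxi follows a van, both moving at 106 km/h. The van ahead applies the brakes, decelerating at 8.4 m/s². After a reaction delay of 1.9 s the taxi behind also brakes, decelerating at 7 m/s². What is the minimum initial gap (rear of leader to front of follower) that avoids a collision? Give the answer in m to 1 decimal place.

106 km/h ÷ 3.6 = 29.4444 m/s.
Leader travels v²/(2a_L) = 866.973 / 16.800 = 51.606 m before stopping.
Follower covers v·t_r = 29.4444 × 1.9 = 55.944 m while reacting, then v²/(2a_F) = 866.973 / 14.000 = 61.927 m while braking, for a total of 55.944 + 61.927 = 117.871 m.
Since a_F ≤ a_L and the follower starts braking later, the follower is never slower than the leader, so the closest approach is when both have stopped.
Minimum gap = 117.871 − 51.606 = 66.265 m.

Minimum gap ≈ 66.3 m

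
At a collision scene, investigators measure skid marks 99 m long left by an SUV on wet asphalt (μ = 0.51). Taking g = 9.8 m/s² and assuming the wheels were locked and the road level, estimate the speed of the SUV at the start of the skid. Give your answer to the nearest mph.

Initial speed ≈ 70 mph

Deceleration a = μg = 0.51 × 9.8 = 4.998 m/s².
v = √(2a·d) = √(2 × 4.998 × 99) = √989.604 = 31.4580 m/s.
= 31.4580 ÷ 0.44704 = 70.370 mph.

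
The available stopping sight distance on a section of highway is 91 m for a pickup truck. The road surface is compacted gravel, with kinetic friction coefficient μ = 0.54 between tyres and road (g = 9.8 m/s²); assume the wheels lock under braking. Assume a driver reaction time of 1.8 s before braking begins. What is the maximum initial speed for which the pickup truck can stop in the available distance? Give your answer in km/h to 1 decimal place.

a = μg = 0.54 × 9.8 = 5.292 m/s².
Stopping distance: v·t_r + v²/(2a) = 91 with t_r = 1.8 s and a = 5.292 m/s².
So v² + 19.051 v − 963.14 = 0.
Positive root: v = −a·t_r + √((a·t_r)² + 2a·d) = −9.526 + √(90.745 + 963.14) = 22.9376 m/s.
22.9376 m/s × 3.6 = 82.575 km/h.

Maximum speed ≈ 82.6 km/h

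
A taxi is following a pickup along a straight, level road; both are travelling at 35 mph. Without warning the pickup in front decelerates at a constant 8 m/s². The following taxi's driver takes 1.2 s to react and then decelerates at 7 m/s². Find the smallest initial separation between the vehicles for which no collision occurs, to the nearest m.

35 mph × 0.44704 = 15.6464 m/s.
Leader travels v²/(2a_L) = 244.810 / 16.000 = 15.301 m before stopping.
Follower covers v·t_r = 15.6464 × 1.2 = 18.776 m while reacting, then v²/(2a_F) = 244.810 / 14.000 = 17.486 m while braking, for a total of 18.776 + 17.486 = 36.262 m.
Since a_F ≤ a_L and the follower starts braking later, the follower is never slower than the leader, so the closest approach is when both have stopped.
Minimum gap = 36.262 − 15.301 = 20.961 m.

Minimum gap ≈ 21 m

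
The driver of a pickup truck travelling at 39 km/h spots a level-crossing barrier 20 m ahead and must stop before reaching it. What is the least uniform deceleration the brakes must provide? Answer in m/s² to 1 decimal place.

39 km/h ÷ 3.6 = 10.8333 m/s.
v² = 2a·d ⇒ a = v²/(2d) = 10.8333² / (2 × 20.000) = 117.360 / 40.000 = 2.9340 m/s².

Required deceleration ≈ 2.9 m/s²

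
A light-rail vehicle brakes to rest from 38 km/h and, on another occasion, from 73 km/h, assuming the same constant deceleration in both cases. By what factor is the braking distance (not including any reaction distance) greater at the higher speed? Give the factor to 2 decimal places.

Factor ≈ 3.69

Braking distance d = v²/(2a), so with a fixed, d ∝ v².
Factor = (73/38)² = 1.9211² = 3.6906.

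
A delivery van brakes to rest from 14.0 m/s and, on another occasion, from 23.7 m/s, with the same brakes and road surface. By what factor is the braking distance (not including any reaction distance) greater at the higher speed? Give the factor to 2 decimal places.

Braking distance d = v²/(2a), so with a fixed, d ∝ v².
Factor = (23.7/14.0)² = 1.6929² = 2.8659.

Factor ≈ 2.87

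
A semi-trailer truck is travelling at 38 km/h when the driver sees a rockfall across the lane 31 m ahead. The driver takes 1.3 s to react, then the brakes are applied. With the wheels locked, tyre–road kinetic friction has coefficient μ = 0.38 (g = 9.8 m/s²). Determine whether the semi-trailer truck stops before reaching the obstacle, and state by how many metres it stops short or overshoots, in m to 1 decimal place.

Yes — it stops 2.3 m short of the obstacle

38 km/h ÷ 3.6 = 10.5556 m/s.
a = μg = 0.38 × 9.8 = 3.724 m/s².
Reaction distance = 10.5556 × 1.3 = 13.722 m.
Braking distance = v²/(2a) = 111.421 / 7.448 = 14.960 m.
Total stopping distance = 13.722 + 14.960 = 28.682 m, vs 31 m available — it stops with 31 − 28.682 = 2.318 m to spare.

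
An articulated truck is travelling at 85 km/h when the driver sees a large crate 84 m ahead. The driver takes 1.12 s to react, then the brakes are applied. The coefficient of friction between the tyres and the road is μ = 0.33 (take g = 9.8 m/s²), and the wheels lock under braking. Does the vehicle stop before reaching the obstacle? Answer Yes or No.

85 km/h ÷ 3.6 = 23.6111 m/s.
a = μg = 0.33 × 9.8 = 3.234 m/s².
Reaction distance = 23.6111 × 1.12 = 26.444 m.
Braking distance = v²/(2a) = 557.484 / 6.468 = 86.191 m.
Total stopping distance = 26.444 + 86.191 = 112.635 m, vs 84 m available — it cannot stop in time and overshoots by 112.635 − 84 = 28.635 m.

No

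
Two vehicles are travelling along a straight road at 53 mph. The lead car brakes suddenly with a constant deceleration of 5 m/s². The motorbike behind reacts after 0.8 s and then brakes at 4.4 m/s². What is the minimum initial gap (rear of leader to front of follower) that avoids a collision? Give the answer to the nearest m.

Minimum gap ≈ 27 m

53 mph × 0.44704 = 23.6931 m/s.
Leader travels v²/(2a_L) = 561.363 / 10.000 = 56.136 m before stopping.
Follower covers v·t_r = 23.6931 × 0.8 = 18.954 m while reacting, then v²/(2a_F) = 561.363 / 8.800 = 63.791 m while braking, for a total of 18.954 + 63.791 = 82.745 m.
Since a_F ≤ a_L and the follower starts braking later, the follower is never slower than the leader, so the closest approach is when both have stopped.
Minimum gap = 82.745 − 56.136 = 26.609 m.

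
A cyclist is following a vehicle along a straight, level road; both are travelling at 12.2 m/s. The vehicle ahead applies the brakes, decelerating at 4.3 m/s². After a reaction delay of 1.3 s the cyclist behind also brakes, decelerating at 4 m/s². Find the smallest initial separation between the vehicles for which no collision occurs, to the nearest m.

Leader travels v²/(2a_L) = 148.840 / 8.600 = 17.307 m before stopping.
Follower covers v·t_r = 12.2000 × 1.3 = 15.860 m while reacting, then v²/(2a_F) = 148.840 / 8.000 = 18.605 m while braking, for a total of 15.860 + 18.605 = 34.465 m.
Since a_F ≤ a_L and the follower starts braking later, the follower is never slower than the leader, so the closest approach is when both have stopped.
Minimum gap = 34.465 − 17.307 = 17.158 m.

Minimum gap ≈ 17 m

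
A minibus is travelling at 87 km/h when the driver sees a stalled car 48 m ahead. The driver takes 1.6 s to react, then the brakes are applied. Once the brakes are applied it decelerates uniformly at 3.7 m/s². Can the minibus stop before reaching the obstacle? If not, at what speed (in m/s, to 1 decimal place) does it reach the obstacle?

87 km/h ÷ 3.6 = 24.1667 m/s.
Reaction distance = 24.1667 × 1.6 = 38.667 m.
Braking distance needed to stop: v²/(2a) = 584.029 / 7.400 = 78.923 m, so total needed = 38.667 + 78.923 = 117.590 m > 48 m — it cannot stop.
Distance remaining when braking begins: 48 − 38.667 = 9.333 m.
v² = v₀² − 2a·d = 584.029 − 2 × 3.700 × 9.333 = 514.965 m²/s².
v = √514.965 = 22.693 m/s.

No — it strikes the obstacle at 22.7 m/s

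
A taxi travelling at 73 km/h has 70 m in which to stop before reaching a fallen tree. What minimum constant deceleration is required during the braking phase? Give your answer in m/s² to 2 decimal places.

73 km/h ÷ 3.6 = 20.2778 m/s.
v² = 2a·d ⇒ a = v²/(2d) = 20.2778² / (2 × 70.000) = 411.189 / 140.000 = 2.9371 m/s².

Required deceleration ≈ 2.94 m/s²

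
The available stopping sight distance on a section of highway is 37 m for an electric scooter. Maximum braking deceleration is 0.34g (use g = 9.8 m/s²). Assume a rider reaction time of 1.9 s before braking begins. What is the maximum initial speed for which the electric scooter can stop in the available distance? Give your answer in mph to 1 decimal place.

a = 0.34 × 9.8 = 3.332 m/s².
Stopping distance: v·t_r + v²/(2a) = 37 with t_r = 1.9 s and a = 3.332 m/s².
So v² + 12.662 v − 246.57 = 0.
Positive root: v = −a·t_r + √((a·t_r)² + 2a·d) = −6.331 + √(40.082 + 246.57) = 10.5998 m/s.
10.5998 m/s ÷ 0.44704 = 23.711 mph.

Maximum speed ≈ 23.7 mph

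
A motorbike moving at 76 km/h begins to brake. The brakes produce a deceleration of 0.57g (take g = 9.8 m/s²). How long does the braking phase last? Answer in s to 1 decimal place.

Braking time ≈ 3.8 s

76 km/h ÷ 3.6 = 21.1111 m/s.
a = 0.57 × 9.8 = 5.586 m/s².
Braking time = v/a = 21.1111 / 5.586 = 3.779 s.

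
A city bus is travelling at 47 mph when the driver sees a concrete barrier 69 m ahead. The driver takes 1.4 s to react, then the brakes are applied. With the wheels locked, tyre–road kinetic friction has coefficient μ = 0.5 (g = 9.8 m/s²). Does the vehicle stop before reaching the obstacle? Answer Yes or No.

47 mph × 0.44704 = 21.0109 m/s.
a = μg = 0.5 × 9.8 = 4.900 m/s².
Reaction distance = 21.0109 × 1.4 = 29.415 m.
Braking distance = v²/(2a) = 441.458 / 9.800 = 45.047 m.
Total stopping distance = 29.415 + 45.047 = 74.462 m, vs 69 m available — it cannot stop in time and overshoots by 74.462 − 69 = 5.462 m.

No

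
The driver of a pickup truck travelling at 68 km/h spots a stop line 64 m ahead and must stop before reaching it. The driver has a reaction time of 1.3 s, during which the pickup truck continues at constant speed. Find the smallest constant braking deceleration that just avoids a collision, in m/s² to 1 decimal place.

68 km/h ÷ 3.6 = 18.8889 m/s.
Distance covered during reaction = 18.8889 × 1.3 = 24.556 m.
Distance available for braking: 64 − 24.556 = 39.444 m.
v² = 2a·d ⇒ a = v²/(2d) = 18.8889² / (2 × 39.444) = 356.791 / 78.888 = 4.5228 m/s².

Required deceleration ≈ 4.5 m/s²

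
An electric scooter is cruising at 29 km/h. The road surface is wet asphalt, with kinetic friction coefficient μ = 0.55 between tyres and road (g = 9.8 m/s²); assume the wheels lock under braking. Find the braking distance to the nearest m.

Braking distance ≈ 6 m

29 km/h ÷ 3.6 = 8.0556 m/s.
a = μg = 0.55 × 9.8 = 5.390 m/s².
Braking distance = v²/(2a) = 8.0556² / (2 × 5.390) = 64.893 / 10.780 = 6.020 m.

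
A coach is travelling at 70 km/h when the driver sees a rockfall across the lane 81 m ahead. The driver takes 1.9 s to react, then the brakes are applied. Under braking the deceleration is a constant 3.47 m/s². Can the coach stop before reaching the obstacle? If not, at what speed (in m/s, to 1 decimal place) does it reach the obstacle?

No — it strikes the obstacle at 8.5 m/s

70 km/h ÷ 3.6 = 19.4444 m/s.
Reaction distance = 19.4444 × 1.9 = 36.944 m.
Braking distance needed to stop: v²/(2a) = 378.085 / 6.940 = 54.479 m, so total needed = 36.944 + 54.479 = 91.423 m > 81 m — it cannot stop.
Distance remaining when braking begins: 81 − 36.944 = 44.056 m.
v² = v₀² − 2a·d = 378.085 − 2 × 3.470 × 44.056 = 72.336 m²/s².
v = √72.336 = 8.505 m/s.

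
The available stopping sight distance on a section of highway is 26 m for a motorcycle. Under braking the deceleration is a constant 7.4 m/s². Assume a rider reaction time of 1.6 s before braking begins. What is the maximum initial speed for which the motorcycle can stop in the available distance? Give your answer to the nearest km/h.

Stopping distance: v·t_r + v²/(2a) = 26 with t_r = 1.6 s and a = 7.400 m/s².
So v² + 23.680 v − 384.80 = 0.
Positive root: v = −a·t_r + √((a·t_r)² + 2a·d) = −11.840 + √(140.186 + 384.80) = 11.0726 m/s.
11.0726 m/s × 3.6 = 39.861 km/h.

Maximum speed ≈ 40 km/h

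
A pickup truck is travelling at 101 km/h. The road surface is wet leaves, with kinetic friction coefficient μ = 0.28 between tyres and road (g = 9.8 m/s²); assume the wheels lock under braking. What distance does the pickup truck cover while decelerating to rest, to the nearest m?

101 km/h ÷ 3.6 = 28.0556 m/s.
a = μg = 0.28 × 9.8 = 2.744 m/s².
Braking distance = v²/(2a) = 28.0556² / (2 × 2.744) = 787.117 / 5.488 = 143.425 m.

Braking distance ≈ 143 m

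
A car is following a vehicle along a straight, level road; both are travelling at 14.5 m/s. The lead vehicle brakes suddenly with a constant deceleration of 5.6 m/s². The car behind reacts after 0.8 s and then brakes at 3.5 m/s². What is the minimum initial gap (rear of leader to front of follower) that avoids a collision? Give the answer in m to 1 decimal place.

Minimum gap ≈ 22.9 m

Leader travels v²/(2a_L) = 210.250 / 11.200 = 18.772 m before stopping.
Follower covers v·t_r = 14.5000 × 0.8 = 11.600 m while reacting, then v²/(2a_F) = 210.250 / 7.000 = 30.036 m while braking, for a total of 11.600 + 30.036 = 41.636 m.
Since a_F ≤ a_L and the follower starts braking later, the follower is never slower than the leader, so the closest approach is when both have stopped.
Minimum gap = 41.636 − 18.772 = 22.864 m.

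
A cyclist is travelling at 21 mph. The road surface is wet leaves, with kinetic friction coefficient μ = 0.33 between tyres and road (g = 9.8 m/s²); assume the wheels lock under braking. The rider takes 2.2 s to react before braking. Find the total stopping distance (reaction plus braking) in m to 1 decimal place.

Total stopping distance ≈ 34.3 m

21 mph × 0.44704 = 9.3878 m/s.
a = μg = 0.33 × 9.8 = 3.234 m/s².
Reaction distance = v·t_r = 9.3878 × 2.2 = 20.653 m.
Braking distance = v²/(2a) = 9.3878² / (2 × 3.234) = 88.131 / 6.468 = 13.626 m.
Total = 20.653 + 13.626 = 34.279 m.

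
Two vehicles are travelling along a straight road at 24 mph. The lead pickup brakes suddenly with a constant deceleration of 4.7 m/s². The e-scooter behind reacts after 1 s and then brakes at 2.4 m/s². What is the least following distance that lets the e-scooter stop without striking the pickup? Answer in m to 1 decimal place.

24 mph × 0.44704 = 10.7290 m/s.
Leader travels v²/(2a_L) = 115.111 / 9.400 = 12.246 m before stopping.
Follower covers v·t_r = 10.7290 × 1 = 10.729 m while reacting, then v²/(2a_F) = 115.111 / 4.800 = 23.981 m while braking, for a total of 10.729 + 23.981 = 34.710 m.
Since a_F ≤ a_L and the follower starts braking later, the follower is never slower than the leader, so the closest approach is when both have stopped.
Minimum gap = 34.710 − 12.246 = 22.464 m.

Minimum gap ≈ 22.5 m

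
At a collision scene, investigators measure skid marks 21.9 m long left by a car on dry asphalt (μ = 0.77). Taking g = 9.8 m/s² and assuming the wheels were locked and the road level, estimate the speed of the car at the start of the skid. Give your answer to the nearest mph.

Initial speed ≈ 41 mph

Deceleration a = μg = 0.77 × 9.8 = 7.546 m/s².
v = √(2a·d) = √(2 × 7.546 × 21.9) = √330.515 = 18.1801 m/s.
= 18.1801 ÷ 0.44704 = 40.668 mph.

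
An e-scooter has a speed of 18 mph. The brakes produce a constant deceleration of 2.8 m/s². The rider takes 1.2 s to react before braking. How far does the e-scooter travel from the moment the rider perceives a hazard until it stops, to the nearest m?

18 mph × 0.44704 = 8.0467 m/s.
Reaction distance = v·t_r = 8.0467 × 1.2 = 9.656 m.
Braking distance = v²/(2a) = 8.0467² / (2 × 2.800) = 64.749 / 5.600 = 11.562 m.
Total = 9.656 + 11.562 = 21.218 m.

Total stopping distance ≈ 21 m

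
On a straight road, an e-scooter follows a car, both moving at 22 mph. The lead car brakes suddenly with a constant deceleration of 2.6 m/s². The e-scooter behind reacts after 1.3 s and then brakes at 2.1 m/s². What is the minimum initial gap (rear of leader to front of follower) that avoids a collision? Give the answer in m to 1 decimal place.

22 mph × 0.44704 = 9.8349 m/s.
Leader travels v²/(2a_L) = 96.725 / 5.200 = 18.601 m before stopping.
Follower covers v·t_r = 9.8349 × 1.3 = 12.785 m while reacting, then v²/(2a_F) = 96.725 / 4.200 = 23.030 m while braking, for a total of 12.785 + 23.030 = 35.815 m.
Since a_F ≤ a_L and the follower starts braking later, the follower is never slower than the leader, so the closest approach is when both have stopped.
Minimum gap = 35.815 − 18.601 = 17.214 m.

Minimum gap ≈ 17.2 m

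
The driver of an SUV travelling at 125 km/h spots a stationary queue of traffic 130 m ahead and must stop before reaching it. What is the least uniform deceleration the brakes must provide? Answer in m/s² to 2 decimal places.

125 km/h ÷ 3.6 = 34.7222 m/s.
v² = 2a·d ⇒ a = v²/(2d) = 34.7222² / (2 × 130.000) = 1205.631 / 260.000 = 4.6370 m/s².

Required deceleration ≈ 4.64 m/s²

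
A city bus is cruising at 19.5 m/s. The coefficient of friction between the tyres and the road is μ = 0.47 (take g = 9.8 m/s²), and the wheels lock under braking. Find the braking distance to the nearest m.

a = μg = 0.47 × 9.8 = 4.606 m/s².
Braking distance = v²/(2a) = 19.5000² / (2 × 4.606) = 380.250 / 9.212 = 41.278 m.

Braking distance ≈ 41 m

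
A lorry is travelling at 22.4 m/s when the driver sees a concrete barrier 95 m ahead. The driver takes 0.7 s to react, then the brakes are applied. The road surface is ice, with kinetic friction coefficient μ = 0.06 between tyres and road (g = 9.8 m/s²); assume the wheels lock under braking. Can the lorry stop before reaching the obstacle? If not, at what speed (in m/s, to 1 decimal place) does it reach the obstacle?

No — it strikes the obstacle at 20.2 m/s

a = μg = 0.06 × 9.8 = 0.588 m/s².
Reaction distance = 22.4000 × 0.7 = 15.680 m.
Braking distance needed to stop: v²/(2a) = 501.760 / 1.176 = 426.667 m, so total needed = 15.680 + 426.667 = 442.347 m > 95 m — it cannot stop.
Distance remaining when braking begins: 95 − 15.680 = 79.320 m.
v² = v₀² − 2a·d = 501.760 − 2 × 0.588 × 79.320 = 408.480 m²/s².
v = √408.480 = 20.211 m/s.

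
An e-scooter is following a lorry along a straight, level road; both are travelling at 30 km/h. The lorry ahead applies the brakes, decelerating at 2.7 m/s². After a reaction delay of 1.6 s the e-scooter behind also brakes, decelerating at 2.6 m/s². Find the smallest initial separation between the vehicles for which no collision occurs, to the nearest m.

Minimum gap ≈ 14 m

30 km/h ÷ 3.6 = 8.3333 m/s.
Leader travels v²/(2a_L) = 69.444 / 5.400 = 12.860 m before stopping.
Follower covers v·t_r = 8.3333 × 1.6 = 13.333 m while reacting, then v²/(2a_F) = 69.444 / 5.200 = 13.355 m while braking, for a total of 13.333 + 13.355 = 26.688 m.
Since a_F ≤ a_L and the follower starts braking later, the follower is never slower than the leader, so the closest approach is when both have stopped.
Minimum gap = 26.688 − 12.860 = 13.828 m.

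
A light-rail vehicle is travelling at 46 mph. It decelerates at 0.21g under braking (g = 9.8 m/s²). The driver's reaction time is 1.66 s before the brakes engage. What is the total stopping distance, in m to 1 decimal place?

46 mph × 0.44704 = 20.5638 m/s.
a = 0.21 × 9.8 = 2.058 m/s².
Reaction distance = v·t_r = 20.5638 × 1.66 = 34.136 m.
Braking distance = v²/(2a) = 20.5638² / (2 × 2.058) = 422.870 / 4.116 = 102.738 m.
Total = 34.136 + 102.738 = 136.874 m.

Total stopping distance ≈ 136.9 m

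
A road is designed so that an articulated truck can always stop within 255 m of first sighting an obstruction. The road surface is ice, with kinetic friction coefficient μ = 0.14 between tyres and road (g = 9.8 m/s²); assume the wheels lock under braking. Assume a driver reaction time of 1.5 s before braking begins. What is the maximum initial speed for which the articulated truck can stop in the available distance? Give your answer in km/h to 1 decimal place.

a = μg = 0.14 × 9.8 = 1.372 m/s².
Stopping distance: v·t_r + v²/(2a) = 255 with t_r = 1.5 s and a = 1.372 m/s².
So v² + 4.116 v − 699.72 = 0.
Positive root: v = −a·t_r + √((a·t_r)² + 2a·d) = −2.058 + √(4.235 + 699.72) = 24.4742 m/s.
24.4742 m/s × 3.6 = 88.107 km/h.

Maximum speed ≈ 88.1 km/h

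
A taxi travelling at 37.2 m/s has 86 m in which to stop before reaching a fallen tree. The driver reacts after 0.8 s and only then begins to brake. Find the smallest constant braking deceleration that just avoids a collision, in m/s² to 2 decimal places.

Distance covered during reaction = 37.2000 × 0.8 = 29.760 m.
Distance available for braking: 86 − 29.760 = 56.240 m.
v² = 2a·d ⇒ a = v²/(2d) = 37.2000² / (2 × 56.240) = 1383.840 / 112.480 = 12.3030 m/s².

Required deceleration ≈ 12.30 m/s²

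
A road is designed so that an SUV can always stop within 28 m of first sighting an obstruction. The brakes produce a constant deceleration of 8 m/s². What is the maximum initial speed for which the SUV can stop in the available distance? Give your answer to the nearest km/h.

Maximum speed ≈ 76 km/h

v²/(2a) = d ⇒ v = √(2 × 8.000 × 28) = √448.00 = 21.1660 m/s.
21.1660 m/s × 3.6 = 76.198 km/h.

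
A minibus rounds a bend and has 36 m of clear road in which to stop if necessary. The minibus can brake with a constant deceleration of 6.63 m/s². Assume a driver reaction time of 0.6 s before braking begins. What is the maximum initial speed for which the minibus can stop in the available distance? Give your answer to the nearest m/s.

Maximum speed ≈ 18 m/s

Stopping distance: v·t_r + v²/(2a) = 36 with t_r = 0.6 s and a = 6.630 m/s².
So v² + 7.956 v − 477.36 = 0.
Positive root: v = −a·t_r + √((a·t_r)² + 2a·d) = −3.978 + √(15.824 + 477.36) = 18.2297 m/s.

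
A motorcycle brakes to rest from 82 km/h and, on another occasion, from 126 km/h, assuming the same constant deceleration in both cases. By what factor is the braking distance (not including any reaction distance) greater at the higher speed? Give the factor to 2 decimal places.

Factor ≈ 2.36

Braking distance d = v²/(2a), so with a fixed, d ∝ v².
Factor = (126/82)² = 1.5366² = 2.3611.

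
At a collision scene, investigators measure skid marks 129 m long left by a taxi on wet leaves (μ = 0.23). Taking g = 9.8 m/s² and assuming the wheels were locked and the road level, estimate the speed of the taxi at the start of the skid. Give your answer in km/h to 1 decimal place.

Initial speed ≈ 86.8 km/h

Deceleration a = μg = 0.23 × 9.8 = 2.254 m/s².
v = √(2a·d) = √(2 × 2.254 × 129) = √581.532 = 24.1150 m/s.
= 24.1150 × 3.6 = 86.814 km/h.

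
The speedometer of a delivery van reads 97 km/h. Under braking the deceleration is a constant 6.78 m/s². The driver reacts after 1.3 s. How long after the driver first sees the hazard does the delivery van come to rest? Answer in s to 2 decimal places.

97 km/h ÷ 3.6 = 26.9444 m/s.
Braking time = v/a = 26.9444 / 6.780 = 3.974 s.
Total = 1.3 + 3.974 = 5.274 s.

Total time ≈ 5.27 s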